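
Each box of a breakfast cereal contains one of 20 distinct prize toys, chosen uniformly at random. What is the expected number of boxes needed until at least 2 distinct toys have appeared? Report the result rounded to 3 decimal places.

2.053

Going from k to k+1 distinct takes a geometric number of boxes with mean 20/(20-k).
Sum over k = 0,...,1: E = 20/20 + 20/19 = 2.0526.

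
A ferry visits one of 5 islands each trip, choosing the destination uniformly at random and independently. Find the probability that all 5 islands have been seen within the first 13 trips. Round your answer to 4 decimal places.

Let A_i be the event that island i is missing after 13 trips. By inclusion–exclusion on the A_i,
P(all seen) = Σ_{j=0}^{5} (-1)^j C(5,j)((5-j)/5)^13
= 1.00000 - 0.27488 + 0.01306 - 0.00007 + 0.00000 - 0.00000
= 0.73812.

0.7381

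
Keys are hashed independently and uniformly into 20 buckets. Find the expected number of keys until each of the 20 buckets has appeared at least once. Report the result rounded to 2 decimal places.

Split into phases: going from k distinct to k+1 distinct takes on average 20/(20-k) keys.
E[T] = 20/20 + 20/19 + 20/18 + ... + 20/2 + 20/1 = 20·H_{20}.
H_{20} = 3.598, so E[T] = 71.955.

71.95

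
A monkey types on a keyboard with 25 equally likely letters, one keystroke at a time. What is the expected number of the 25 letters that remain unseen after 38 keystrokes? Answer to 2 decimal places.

5.30

For each letter, P(unseen after 38) = (24/25)^38 = 0.212.
By linearity of expectation, E[unseen] = 25·(24/25)^38 = 5.300.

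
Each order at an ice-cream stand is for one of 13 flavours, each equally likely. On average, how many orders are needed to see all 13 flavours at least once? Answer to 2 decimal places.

41.34

Split into phases: going from k distinct to k+1 distinct takes on average 13/(13-k) orders.
E[T] = 13/13 + 13/12 + 13/11 + ... + 13/2 + 13/1 = 13·H_{13}.
H_{13} = 3.180, so E[T] = 41.342.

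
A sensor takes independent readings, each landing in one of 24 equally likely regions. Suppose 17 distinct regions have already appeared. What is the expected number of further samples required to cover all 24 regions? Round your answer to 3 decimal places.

62.229

With k distinct regions already seen, the next new one takes an expected 24/(24-k) samples.
Sum over k = 17,...,23: E = 24/7 + 24/6 + 24/5 + ... + 24/2 + 24/1 = 62.2286.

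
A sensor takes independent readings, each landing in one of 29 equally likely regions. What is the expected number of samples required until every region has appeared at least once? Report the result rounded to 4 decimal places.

The wait to go from k to k+1 distinct regions is geometric with mean 29/(29-k).
E[T] = 29/29 + 29/28 + 29/27 + ... + 29/2 + 29/1 = 29·H_{29}.
H_{29} = 3.96165, so E[T] = 114.88796.

114.8880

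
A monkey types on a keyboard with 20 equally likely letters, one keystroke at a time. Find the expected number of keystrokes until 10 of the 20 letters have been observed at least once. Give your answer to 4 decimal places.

13.3754

With k distinct letters already seen, the next new one arrives after an expected 20/(20-k) keystrokes.
Sum over k = 0,...,9: E = 20/20 + 20/19 + 20/18 + ... + 20/12 + 20/11 = 13.37543.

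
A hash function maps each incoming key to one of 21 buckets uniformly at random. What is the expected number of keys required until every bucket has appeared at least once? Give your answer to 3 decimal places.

The wait to go from k to k+1 distinct buckets is geometric with mean 21/(21-k).
E[T] = 21/21 + 21/20 + 21/19 + ... + 21/2 + 21/1 = 21·H_{21}.
H_{21} = 3.6454, so E[T] = 76.5525.

76.553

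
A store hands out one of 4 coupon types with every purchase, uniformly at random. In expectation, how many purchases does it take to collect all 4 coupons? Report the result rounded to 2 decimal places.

Split into phases: going from k distinct to k+1 distinct takes on average 4/(4-k) purchases.
E[T] = 4/4 + 4/3 + 4/2 + 4/1 = 4·H_{4}.
H_{4} = 2.083, so E[T] = 8.333.

8.33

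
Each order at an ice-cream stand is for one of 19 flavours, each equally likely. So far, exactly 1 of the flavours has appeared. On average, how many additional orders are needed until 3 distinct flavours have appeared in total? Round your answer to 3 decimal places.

2.173

From k distinct to k+1 distinct takes on average 19/(19-k) orders.
Sum over k = 1,...,2: E = 19/18 + 19/17 = 2.1732.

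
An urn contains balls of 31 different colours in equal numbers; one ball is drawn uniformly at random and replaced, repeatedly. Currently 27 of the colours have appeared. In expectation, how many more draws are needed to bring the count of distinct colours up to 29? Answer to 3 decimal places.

18.083

From k distinct to k+1 distinct takes on average 31/(31-k) draws.
Sum over k = 27,...,28: E = 31/4 + 31/3 = 18.0833.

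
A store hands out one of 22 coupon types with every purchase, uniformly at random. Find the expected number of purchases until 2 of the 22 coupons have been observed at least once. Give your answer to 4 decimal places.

2.0476

Going from k to k+1 distinct takes a geometric number of purchases with mean 22/(22-k).
Sum over k = 0,...,1: E = 22/22 + 22/21 = 2.04762.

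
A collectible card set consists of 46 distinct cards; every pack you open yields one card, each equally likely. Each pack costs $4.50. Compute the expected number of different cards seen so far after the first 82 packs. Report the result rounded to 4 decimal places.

For each card, P(seen in 82 packs) = 1 - (45/46)^82 = 0.83508.
By linearity of expectation, E[distinct seen] = 46·(1 - (45/46)^82) = 38.41349.

38.4135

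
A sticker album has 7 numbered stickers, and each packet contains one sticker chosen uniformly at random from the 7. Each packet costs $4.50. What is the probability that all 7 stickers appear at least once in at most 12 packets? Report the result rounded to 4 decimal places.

0.2285

Let A_i be the event that sticker i is missing after 12 packets. By inclusion–exclusion on the A_i,
P(all seen) = Σ_{j=0}^{7} (-1)^j C(7,j)((7-j)/7)^12
= 1.00000 - 1.10087 + 0.37041 - 0.04242 + 0.00134 - 0.00001 + 0.00000 - 0.00000
= 0.22845.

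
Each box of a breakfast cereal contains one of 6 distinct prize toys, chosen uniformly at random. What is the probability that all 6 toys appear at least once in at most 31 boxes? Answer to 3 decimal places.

Let A_i be the event that toy i is missing after 31 boxes. By inclusion–exclusion on the A_i,
P(all seen) = Σ_{j=0}^{6} (-1)^j C(6,j)((6-j)/6)^31
= 1.0000 - 0.0211 + 0.0001 - 0.0000 + 0.0000 - 0.0000 + 0.0000
= 0.9790.

0.979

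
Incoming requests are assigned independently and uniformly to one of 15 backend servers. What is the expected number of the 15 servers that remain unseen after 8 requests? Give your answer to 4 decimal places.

8.6374

For each server, P(unseen after 8) = (14/15)^8 = 0.57583.
By linearity of expectation, E[unseen] = 15·(14/15)^8 = 8.63745.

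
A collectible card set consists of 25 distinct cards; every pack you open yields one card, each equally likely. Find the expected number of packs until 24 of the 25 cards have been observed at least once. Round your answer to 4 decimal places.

70.3990

Going from k to k+1 distinct takes a geometric number of packs with mean 25/(25-k).
Sum over k = 0,...,23: E = 25/25 + 25/24 + 25/23 + ... + 25/3 + 25/2 = 70.39895.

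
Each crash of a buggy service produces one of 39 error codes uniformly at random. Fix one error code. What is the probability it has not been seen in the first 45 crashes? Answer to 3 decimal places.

0.311

Each crash misses the fixed error code with probability (39-1)/39 = 38/39, independently.
P(still missing after 45) = (38/39)^45 = 0.3107.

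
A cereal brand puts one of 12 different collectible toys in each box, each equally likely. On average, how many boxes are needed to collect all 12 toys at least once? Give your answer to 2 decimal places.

The wait to go from k to k+1 distinct toys is geometric with mean 12/(12-k).
E[T] = 12/12 + 12/11 + 12/10 + ... + 12/2 + 12/1 = 12·H_{12}.
H_{12} = 3.103, so E[T] = 37.239.

37.24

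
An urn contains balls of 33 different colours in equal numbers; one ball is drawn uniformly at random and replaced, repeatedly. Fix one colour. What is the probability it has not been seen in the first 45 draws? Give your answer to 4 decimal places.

Each draw misses the fixed colour with probability (33-1)/33 = 32/33, independently.
P(still missing after 45) = (32/33)^45 = 0.25039.

0.2504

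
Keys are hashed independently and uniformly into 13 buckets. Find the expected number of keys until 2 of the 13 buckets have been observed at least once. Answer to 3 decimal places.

With k distinct buckets already seen, the next new one arrives after an expected 13/(13-k) keys.
Sum over k = 0,...,1: E = 13/13 + 13/12 = 2.0833.

2.083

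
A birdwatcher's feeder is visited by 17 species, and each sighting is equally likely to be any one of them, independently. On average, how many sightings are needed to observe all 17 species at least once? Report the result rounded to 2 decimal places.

The wait to go from k to k+1 distinct species is geometric with mean 17/(17-k).
E[T] = 17/17 + 17/16 + 17/15 + ... + 17/2 + 17/1 = 17·H_{17}.
H_{17} = 3.440, so E[T] = 58.472.

58.47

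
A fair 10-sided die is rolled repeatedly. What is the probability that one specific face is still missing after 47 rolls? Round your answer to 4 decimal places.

0.0071

On each roll the fixed face fails to appear with probability 9/10.
P(still missing after 47) = (9/10)^47 = 0.00707.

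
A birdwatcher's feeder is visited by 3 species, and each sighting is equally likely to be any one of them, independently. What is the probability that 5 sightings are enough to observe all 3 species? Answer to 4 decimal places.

By inclusion–exclusion over which species are missing,
P(all seen) = Σ_{j=0}^{3} (-1)^j C(3,j)((3-j)/3)^5
= 1.00000 - 0.39506 + 0.01235 - 0.00000
= 0.61728.

0.6173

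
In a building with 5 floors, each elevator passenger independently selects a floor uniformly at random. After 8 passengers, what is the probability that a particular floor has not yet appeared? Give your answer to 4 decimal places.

0.1678

Each passenger misses the fixed floor with probability (5-1)/5 = 4/5, independently.
P(still missing after 8) = (4/5)^8 = 0.16777.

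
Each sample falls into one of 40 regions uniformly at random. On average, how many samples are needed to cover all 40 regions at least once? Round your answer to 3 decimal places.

The wait to go from k to k+1 distinct regions is geometric with mean 40/(40-k).
E[T] = 40/40 + 40/39 + 40/38 + ... + 40/2 + 40/1 = 40·H_{40}.
H_{40} = 4.2785, so E[T] = 171.1417.

171.142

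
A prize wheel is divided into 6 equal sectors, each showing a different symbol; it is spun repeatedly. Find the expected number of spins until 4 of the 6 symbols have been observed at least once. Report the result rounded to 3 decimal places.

5.700

With k distinct symbols already seen, the next new one arrives after an expected 6/(6-k) spins.
Sum over k = 0,...,3: E = 6/6 + 6/5 + 6/4 + 6/3 = 5.7000.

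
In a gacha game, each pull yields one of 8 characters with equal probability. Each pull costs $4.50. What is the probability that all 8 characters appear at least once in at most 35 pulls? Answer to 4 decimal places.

0.9265

By inclusion–exclusion over which characters are missing,
P(all seen) = Σ_{j=0}^{8} (-1)^j C(8,j)((8-j)/8)^35
= 1.00000 - 0.07471 + 0.00119 - 0.00000 + 0.00000 - 0.00000 + 0.00000 - 0.00000 + 0.00000
= 0.92647.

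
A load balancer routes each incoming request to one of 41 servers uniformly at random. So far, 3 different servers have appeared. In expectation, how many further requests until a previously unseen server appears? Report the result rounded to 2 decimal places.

1.08

Each request yields a new server with probability (41-3)/41 = 38/41, so the wait is geometric with mean 41/38.
E = 41/38 = 1.079.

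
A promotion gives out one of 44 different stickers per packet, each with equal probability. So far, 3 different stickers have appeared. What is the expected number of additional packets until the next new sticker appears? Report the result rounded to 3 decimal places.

1.073

The number of packets until the next new sticker is geometric with success probability 41/44, so its mean is 44/41.
E = 44/41 = 1.0732.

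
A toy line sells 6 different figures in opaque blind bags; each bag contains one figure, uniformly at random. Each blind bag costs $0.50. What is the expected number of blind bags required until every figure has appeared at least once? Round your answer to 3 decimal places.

Split into phases: going from k distinct to k+1 distinct takes on average 6/(6-k) blind bags.
E[T] = 6/6 + 6/5 + 6/4 + 6/3 + 6/2 + 6/1 = 6·H_{6}.
H_{6} = 2.4500, so E[T] = 14.7000.

14.700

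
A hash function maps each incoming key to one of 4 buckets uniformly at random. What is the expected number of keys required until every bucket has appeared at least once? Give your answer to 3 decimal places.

8.333

The wait to go from k to k+1 distinct buckets is geometric with mean 4/(4-k).
E[T] = 4/4 + 4/3 + 4/2 + 4/1 = 4·H_{4}.
H_{4} = 2.0833, so E[T] = 8.3333.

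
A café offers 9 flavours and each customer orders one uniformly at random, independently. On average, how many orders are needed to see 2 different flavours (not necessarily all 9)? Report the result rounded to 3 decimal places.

With k distinct flavours already seen, the next new one arrives after an expected 9/(9-k) orders.
Sum over k = 0,...,1: E = 9/9 + 9/8 = 2.1250.

2.125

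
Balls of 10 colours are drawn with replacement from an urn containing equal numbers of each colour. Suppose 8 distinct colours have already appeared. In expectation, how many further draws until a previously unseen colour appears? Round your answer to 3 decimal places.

5.000

The number of draws until the next new colour is geometric with success probability 2/10, so its mean is 10/2.
E = 10/2 = 5.0000.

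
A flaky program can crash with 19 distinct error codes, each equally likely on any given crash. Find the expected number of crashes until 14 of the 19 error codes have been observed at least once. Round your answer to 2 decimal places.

With k distinct error codes already seen, the next new one arrives after an expected 19/(19-k) crashes.
Sum over k = 0,...,13: E = 19/19 + 19/18 + 19/17 + ... + 19/7 + 19/6 = 24.024.

24.02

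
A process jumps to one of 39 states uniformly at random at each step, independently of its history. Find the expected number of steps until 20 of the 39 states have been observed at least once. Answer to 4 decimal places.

Going from k to k+1 distinct takes a geometric number of steps with mean 39/(39-k).
Sum over k = 0,...,19: E = 39/39 + 39/38 + 39/37 + ... + 39/21 + 39/20 = 27.52633.

27.5263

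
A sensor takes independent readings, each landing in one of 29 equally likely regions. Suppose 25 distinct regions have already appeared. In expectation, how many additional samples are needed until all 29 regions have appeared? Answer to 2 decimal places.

The wait to go from k to k+1 distinct regions is geometric with mean 29/(29-k).
Sum over k = 25,...,28: E = 29/4 + 29/3 + 29/2 + 29/1 = 60.417.

60.42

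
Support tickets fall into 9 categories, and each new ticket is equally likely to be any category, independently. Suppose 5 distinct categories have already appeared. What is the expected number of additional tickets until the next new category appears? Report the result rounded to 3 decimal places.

The number of tickets until the next new category is geometric with success probability 4/9, so its mean is 9/4.
E = 9/4 = 2.2500.

2.250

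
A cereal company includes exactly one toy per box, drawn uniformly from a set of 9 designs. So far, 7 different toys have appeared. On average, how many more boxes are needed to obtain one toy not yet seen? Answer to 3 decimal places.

4.500

The number of boxes until the next new toy is geometric with success probability 2/9, so its mean is 9/2.
E = 9/2 = 4.5000.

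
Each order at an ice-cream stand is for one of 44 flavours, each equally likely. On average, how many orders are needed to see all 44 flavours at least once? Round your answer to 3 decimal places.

The wait to go from k to k+1 distinct flavours is geometric with mean 44/(44-k).
E[T] = 44/44 + 44/43 + 44/42 + ... + 44/2 + 44/1 = 44·H_{44}.
H_{44} = 4.3727, so E[T] = 192.3999.

192.400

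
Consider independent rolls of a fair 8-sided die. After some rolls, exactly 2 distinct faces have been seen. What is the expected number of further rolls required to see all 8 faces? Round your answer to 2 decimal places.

From k distinct to k+1 distinct takes on average 8/(8-k) rolls.
Sum over k = 2,...,7: E = 8/6 + 8/5 + 8/4 + 8/3 + 8/2 + 8/1 = 19.600.

19.60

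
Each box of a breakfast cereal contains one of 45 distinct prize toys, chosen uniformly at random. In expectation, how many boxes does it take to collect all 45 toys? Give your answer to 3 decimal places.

After k distinct toys have appeared, the next box gives a new one with probability (45-k)/45, so the expected wait for the (k+1)-th is 45/(45-k).
E[T] = 45/45 + 45/44 + 45/43 + ... + 45/2 + 45/1 = 45·H_{45}.
H_{45} = 4.3949, so E[T] = 197.7727.

197.773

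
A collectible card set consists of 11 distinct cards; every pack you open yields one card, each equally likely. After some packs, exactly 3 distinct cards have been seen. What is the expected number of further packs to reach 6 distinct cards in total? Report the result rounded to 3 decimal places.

4.780

From k distinct to k+1 distinct takes on average 11/(11-k) packs.
Sum over k = 3,...,5: E = 11/8 + 11/7 + 11/6 = 4.7798.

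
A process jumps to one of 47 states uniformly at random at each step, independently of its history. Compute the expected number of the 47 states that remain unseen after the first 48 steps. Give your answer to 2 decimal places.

16.74

For each state, P(unseen after 48) = (46/47)^48 = 0.356.
By linearity of expectation, E[unseen] = 47·(46/47)^48 = 16.741.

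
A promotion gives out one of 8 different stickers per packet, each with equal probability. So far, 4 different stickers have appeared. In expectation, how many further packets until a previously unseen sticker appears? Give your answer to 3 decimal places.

Each packet yields a new sticker with probability (8-4)/8 = 4/8, so the wait is geometric with mean 8/4.
E = 8/4 = 2.0000.

2.000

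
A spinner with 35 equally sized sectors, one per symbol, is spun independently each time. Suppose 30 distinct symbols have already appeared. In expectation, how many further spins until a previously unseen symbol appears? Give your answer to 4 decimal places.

Each spin yields a new symbol with probability (35-30)/35 = 5/35, so the wait is geometric with mean 35/5.
E = 35/5 = 7.00000.

7.0000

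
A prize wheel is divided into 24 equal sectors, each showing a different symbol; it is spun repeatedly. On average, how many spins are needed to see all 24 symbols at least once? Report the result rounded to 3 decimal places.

90.623

After k distinct symbols have appeared, the next spin gives a new one with probability (24-k)/24, so the expected wait for the (k+1)-th is 24/(24-k).
E[T] = 24/24 + 24/23 + 24/22 + ... + 24/2 + 24/1 = 24·H_{24}.
H_{24} = 3.7760, so E[T] = 90.6230.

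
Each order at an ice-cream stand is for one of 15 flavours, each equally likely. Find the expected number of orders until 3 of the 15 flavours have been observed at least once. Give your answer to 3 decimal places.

Going from k to k+1 distinct takes a geometric number of orders with mean 15/(15-k).
Sum over k = 0,...,2: E = 15/15 + 15/14 + 15/13 = 3.2253.

3.225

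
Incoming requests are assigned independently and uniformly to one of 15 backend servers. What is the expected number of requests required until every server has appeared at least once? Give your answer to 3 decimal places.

After k distinct servers have appeared, the next request gives a new one with probability (15-k)/15, so the expected wait for the (k+1)-th is 15/(15-k).
E[T] = 15/15 + 15/14 + 15/13 + ... + 15/2 + 15/1 = 15·H_{15}.
H_{15} = 3.3182, so E[T] = 49.7734.

49.773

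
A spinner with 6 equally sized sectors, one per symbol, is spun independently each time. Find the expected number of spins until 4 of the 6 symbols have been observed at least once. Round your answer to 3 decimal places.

Going from k to k+1 distinct takes a geometric number of spins with mean 6/(6-k).
Sum over k = 0,...,3: E = 6/6 + 6/5 + 6/4 + 6/3 = 5.7000.

5.700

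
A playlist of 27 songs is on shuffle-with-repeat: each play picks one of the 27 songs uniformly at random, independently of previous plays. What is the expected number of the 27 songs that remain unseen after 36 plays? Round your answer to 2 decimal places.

For each song, P(unseen after 36) = (26/27)^36 = 0.257.
By linearity of expectation, E[unseen] = 27·(26/27)^36 = 6.939.

6.94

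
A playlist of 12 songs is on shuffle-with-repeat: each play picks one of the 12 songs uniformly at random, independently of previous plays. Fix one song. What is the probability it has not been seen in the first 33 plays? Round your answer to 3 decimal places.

Each play misses the fixed song with probability (12-1)/12 = 11/12, independently.
P(still missing after 33) = (11/12)^33 = 0.0566.

0.057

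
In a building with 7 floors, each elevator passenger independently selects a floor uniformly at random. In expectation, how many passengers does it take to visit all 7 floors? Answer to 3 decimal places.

18.150

Split into phases: going from k distinct to k+1 distinct takes on average 7/(7-k) passengers.
E[T] = 7/7 + 7/6 + 7/5 + ... + 7/2 + 7/1 = 7·H_{7}.
H_{7} = 2.5929, so E[T] = 18.1500.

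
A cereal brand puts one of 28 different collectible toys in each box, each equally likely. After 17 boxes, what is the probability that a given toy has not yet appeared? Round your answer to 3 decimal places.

On each box the fixed toy fails to appear with probability 27/28.
P(still missing after 17) = (27/28)^17 = 0.5389.

0.539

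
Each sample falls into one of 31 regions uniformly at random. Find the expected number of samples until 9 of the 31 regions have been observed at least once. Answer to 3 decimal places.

Going from k to k+1 distinct takes a geometric number of samples with mean 31/(31-k).
Sum over k = 0,...,8: E = 31/31 + 31/30 + 31/29 + ... + 31/24 + 31/23 = 10.4294.

10.429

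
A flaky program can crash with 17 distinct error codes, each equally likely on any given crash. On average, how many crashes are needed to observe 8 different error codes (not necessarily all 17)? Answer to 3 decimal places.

10.380

With k distinct error codes already seen, the next new one arrives after an expected 17/(17-k) crashes.
Sum over k = 0,...,7: E = 17/17 + 17/16 + 17/15 + ... + 17/11 + 17/10 = 10.3799.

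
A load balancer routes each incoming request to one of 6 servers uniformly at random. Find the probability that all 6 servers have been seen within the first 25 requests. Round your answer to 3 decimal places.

0.938

Let A_i be the event that server i is missing after 25 requests. By inclusion–exclusion on the A_i,
P(all seen) = Σ_{j=0}^{6} (-1)^j C(6,j)((6-j)/6)^25
= 1.0000 - 0.0629 + 0.0006 - 0.0000 + 0.0000 - 0.0000 + 0.0000
= 0.9377.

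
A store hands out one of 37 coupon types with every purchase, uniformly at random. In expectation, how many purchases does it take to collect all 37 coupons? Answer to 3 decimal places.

155.459

After k distinct coupons have appeared, the next purchase gives a new one with probability (37-k)/37, so the expected wait for the (k+1)-th is 37/(37-k).
E[T] = 37/37 + 37/36 + 37/35 + ... + 37/2 + 37/1 = 37·H_{37}.
H_{37} = 4.2016, so E[T] = 155.4587.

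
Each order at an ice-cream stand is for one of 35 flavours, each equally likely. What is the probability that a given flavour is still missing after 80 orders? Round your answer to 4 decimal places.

On each order the fixed flavour fails to appear with probability 34/35.
P(still missing after 80) = (34/35)^80 = 0.09837.

0.0984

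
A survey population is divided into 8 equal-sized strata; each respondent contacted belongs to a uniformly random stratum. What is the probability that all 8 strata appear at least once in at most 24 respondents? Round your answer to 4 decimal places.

By inclusion–exclusion over which strata are missing,
P(all seen) = Σ_{j=0}^{8} (-1)^j C(8,j)((8-j)/8)^24
= 1.00000 - 0.32455 + 0.02809 - 0.00071 + 0.00000 - 0.00000 + 0.00000 - 0.00000 + 0.00000
= 0.70284.

0.7028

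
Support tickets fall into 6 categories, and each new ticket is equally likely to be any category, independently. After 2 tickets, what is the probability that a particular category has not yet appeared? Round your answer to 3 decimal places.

0.694

Each ticket misses the fixed category with probability (6-1)/6 = 5/6, independently.
P(still missing after 2) = (5/6)^2 = 0.6944.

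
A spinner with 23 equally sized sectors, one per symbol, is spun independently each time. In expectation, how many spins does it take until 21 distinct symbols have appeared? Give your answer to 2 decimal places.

51.39

Going from k to k+1 distinct takes a geometric number of spins with mean 23/(23-k).
Sum over k = 0,...,20: E = 23/23 + 23/22 + 23/21 + ... + 23/4 + 23/3 = 51.389.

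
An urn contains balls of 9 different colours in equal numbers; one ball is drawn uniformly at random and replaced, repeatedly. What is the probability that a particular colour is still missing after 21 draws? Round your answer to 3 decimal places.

0.084

Each draw misses the fixed colour with probability (9-1)/9 = 8/9, independently.
P(still missing after 21) = (8/9)^21 = 0.0843.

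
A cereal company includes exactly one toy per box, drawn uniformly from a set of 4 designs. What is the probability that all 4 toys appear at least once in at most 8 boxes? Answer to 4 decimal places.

0.6229

Let A_i be the event that toy i is missing after 8 boxes. By inclusion–exclusion on the A_i,
P(all seen) = Σ_{j=0}^{4} (-1)^j C(4,j)((4-j)/4)^8
= 1.00000 - 0.40045 + 0.02344 - 0.00006 + 0.00000
= 0.62292.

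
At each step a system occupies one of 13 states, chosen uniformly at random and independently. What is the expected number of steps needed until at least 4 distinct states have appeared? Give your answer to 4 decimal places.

4.5652

Going from k to k+1 distinct takes a geometric number of steps with mean 13/(13-k).
Sum over k = 0,...,3: E = 13/13 + 13/12 + 13/11 + 13/10 = 4.56515.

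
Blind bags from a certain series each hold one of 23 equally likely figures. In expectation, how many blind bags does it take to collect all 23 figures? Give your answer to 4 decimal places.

Split into phases: going from k distinct to k+1 distinct takes on average 23/(23-k) blind bags.
E[T] = 23/23 + 23/22 + 23/21 + ... + 23/2 + 23/1 = 23·H_{23}.
H_{23} = 3.73429, so E[T] = 85.88870.

85.8887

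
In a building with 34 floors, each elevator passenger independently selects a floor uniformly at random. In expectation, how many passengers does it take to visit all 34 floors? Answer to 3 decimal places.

Split into phases: going from k distinct to k+1 distinct takes on average 34/(34-k) passengers.
E[T] = 34/34 + 34/33 + 34/32 + ... + 34/2 + 34/1 = 34·H_{34}.
H_{34} = 4.1182, so E[T] = 140.0191.

140.019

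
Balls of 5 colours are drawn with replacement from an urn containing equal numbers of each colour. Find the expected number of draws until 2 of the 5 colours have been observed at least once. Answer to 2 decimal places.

2.25

With k distinct colours already seen, the next new one arrives after an expected 5/(5-k) draws.
Sum over k = 0,...,1: E = 5/5 + 5/4 = 2.250.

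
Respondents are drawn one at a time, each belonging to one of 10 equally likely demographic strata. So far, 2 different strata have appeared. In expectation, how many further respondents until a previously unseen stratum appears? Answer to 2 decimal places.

1.25

Each respondent yields a new stratum with probability (10-2)/10 = 8/10, so the wait is geometric with mean 10/8.
E = 10/8 = 1.250.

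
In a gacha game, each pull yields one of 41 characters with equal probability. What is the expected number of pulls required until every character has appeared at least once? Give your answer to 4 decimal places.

176.4203

After k distinct characters have appeared, the next pull gives a new one with probability (41-k)/41, so the expected wait for the (k+1)-th is 41/(41-k).
E[T] = 41/41 + 41/40 + 41/39 + ... + 41/2 + 41/1 = 41·H_{41}.
H_{41} = 4.30293, so E[T] = 176.42026.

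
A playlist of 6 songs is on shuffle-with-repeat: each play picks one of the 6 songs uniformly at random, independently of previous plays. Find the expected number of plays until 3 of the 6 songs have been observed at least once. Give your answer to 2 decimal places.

Going from k to k+1 distinct takes a geometric number of plays with mean 6/(6-k).
Sum over k = 0,...,2: E = 6/6 + 6/5 + 6/4 = 3.700.

3.70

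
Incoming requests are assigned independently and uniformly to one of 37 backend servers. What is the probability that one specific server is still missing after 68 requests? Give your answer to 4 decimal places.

0.1552

On each request the fixed server fails to appear with probability 36/37.
P(still missing after 68) = (36/37)^68 = 0.15519.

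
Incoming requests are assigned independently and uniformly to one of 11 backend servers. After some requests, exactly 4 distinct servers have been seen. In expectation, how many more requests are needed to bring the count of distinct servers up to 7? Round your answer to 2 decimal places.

5.60

The wait to go from k to k+1 distinct servers is geometric with mean 11/(11-k).
Sum over k = 4,...,6: E = 11/7 + 11/6 + 11/5 = 5.605.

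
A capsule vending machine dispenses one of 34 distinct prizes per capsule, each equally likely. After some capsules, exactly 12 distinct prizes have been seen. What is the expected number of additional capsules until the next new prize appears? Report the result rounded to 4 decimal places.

1.5455

Each capsule yields a new prize with probability (34-12)/34 = 22/34, so the wait is geometric with mean 34/22.
E = 34/22 = 1.54545.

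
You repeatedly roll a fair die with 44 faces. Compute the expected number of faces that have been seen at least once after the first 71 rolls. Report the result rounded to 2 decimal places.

For each face, P(seen in 71 rolls) = 1 - (43/44)^71 = 0.805.
By linearity of expectation, E[distinct seen] = 44·(1 - (43/44)^71) = 35.399.

35.40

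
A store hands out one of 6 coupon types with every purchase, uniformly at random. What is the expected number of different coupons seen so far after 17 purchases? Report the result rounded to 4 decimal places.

For each coupon, P(seen in 17 purchases) = 1 - (5/6)^17 = 0.95493.
By linearity of expectation, E[distinct seen] = 6·(1 - (5/6)^17) = 5.72956.

5.7296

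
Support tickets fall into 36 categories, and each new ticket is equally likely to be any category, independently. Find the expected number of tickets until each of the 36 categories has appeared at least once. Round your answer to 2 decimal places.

Split into phases: going from k distinct to k+1 distinct takes on average 36/(36-k) tickets.
E[T] = 36/36 + 36/35 + 36/34 + ... + 36/2 + 36/1 = 36·H_{36}.
H_{36} = 4.175, so E[T] = 150.284.

150.28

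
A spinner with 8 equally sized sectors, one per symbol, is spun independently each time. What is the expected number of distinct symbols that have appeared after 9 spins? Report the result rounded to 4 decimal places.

For each symbol, P(seen in 9 spins) = 1 - (7/8)^9 = 0.69934.
By linearity of expectation, E[distinct seen] = 8·(1 - (7/8)^9) = 5.59474.

5.5947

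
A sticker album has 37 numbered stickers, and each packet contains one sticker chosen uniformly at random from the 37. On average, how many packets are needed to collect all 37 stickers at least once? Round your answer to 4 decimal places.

155.4587

The wait to go from k to k+1 distinct stickers is geometric with mean 37/(37-k).
E[T] = 37/37 + 37/36 + 37/35 + ... + 37/2 + 37/1 = 37·H_{37}.
H_{37} = 4.20159, so E[T] = 155.45869.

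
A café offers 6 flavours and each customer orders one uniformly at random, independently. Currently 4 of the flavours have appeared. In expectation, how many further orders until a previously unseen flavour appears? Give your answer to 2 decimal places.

3.00

The number of orders until the next new flavour is geometric with success probability 2/6, so its mean is 6/2.
E = 6/2 = 3.000.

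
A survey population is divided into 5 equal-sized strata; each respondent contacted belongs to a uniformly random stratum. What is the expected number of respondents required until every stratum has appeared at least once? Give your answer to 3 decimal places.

11.417

After k distinct strata have appeared, the next respondent gives a new one with probability (5-k)/5, so the expected wait for the (k+1)-th is 5/(5-k).
E[T] = 5/5 + 5/4 + 5/3 + 5/2 + 5/1 = 5·H_{5}.
H_{5} = 2.2833, so E[T] = 11.4167.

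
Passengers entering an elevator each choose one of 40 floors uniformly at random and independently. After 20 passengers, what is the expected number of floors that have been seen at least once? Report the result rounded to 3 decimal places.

For each floor, P(seen in 20 passengers) = 1 - (39/40)^20 = 0.3973.
By linearity of expectation, E[distinct seen] = 40·(1 - (39/40)^20) = 15.8925.

15.892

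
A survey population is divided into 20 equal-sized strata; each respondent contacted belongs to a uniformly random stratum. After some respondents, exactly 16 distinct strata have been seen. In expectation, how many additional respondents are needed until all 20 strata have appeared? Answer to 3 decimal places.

With k distinct strata already seen, the next new one takes an expected 20/(20-k) respondents.
Sum over k = 16,...,19: E = 20/4 + 20/3 + 20/2 + 20/1 = 41.6667.

41.667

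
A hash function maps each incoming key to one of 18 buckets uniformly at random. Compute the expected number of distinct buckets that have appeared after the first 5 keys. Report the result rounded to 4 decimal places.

4.4745

For each bucket, P(seen in 5 keys) = 1 - (17/18)^5 = 0.24858.
By linearity of expectation, E[distinct seen] = 18·(1 - (17/18)^5) = 4.47446.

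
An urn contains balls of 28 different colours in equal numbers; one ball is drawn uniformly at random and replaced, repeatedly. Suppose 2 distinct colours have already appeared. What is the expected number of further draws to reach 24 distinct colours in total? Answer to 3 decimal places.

The wait to go from k to k+1 distinct colours is geometric with mean 28/(28-k).
Sum over k = 2,...,23: E = 28/26 + 28/25 + 28/24 + ... + 28/6 + 28/5 = 49.5904.

49.590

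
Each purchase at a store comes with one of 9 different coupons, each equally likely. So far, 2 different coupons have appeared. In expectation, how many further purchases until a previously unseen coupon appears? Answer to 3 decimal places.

1.286

Each purchase yields a new coupon with probability (9-2)/9 = 7/9, so the wait is geometric with mean 9/7.
E = 9/7 = 1.2857.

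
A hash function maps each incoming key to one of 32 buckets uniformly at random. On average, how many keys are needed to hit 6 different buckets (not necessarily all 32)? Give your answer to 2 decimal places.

6.53

Going from k to k+1 distinct takes a geometric number of keys with mean 32/(32-k).
Sum over k = 0,...,5: E = 32/32 + 32/31 + 32/30 + 32/29 + 32/28 + 32/27 = 6.530.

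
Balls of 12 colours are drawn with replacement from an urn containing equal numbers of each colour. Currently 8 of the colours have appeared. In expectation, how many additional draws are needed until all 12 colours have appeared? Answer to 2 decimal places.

From k distinct to k+1 distinct takes on average 12/(12-k) draws.
Sum over k = 8,...,11: E = 12/4 + 12/3 + 12/2 + 12/1 = 25.000.

25.00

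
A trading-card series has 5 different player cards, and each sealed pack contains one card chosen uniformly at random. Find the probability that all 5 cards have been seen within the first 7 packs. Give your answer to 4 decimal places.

Let A_i be the event that card i is missing after 7 packs. By inclusion–exclusion on the A_i,
P(all seen) = Σ_{j=0}^{5} (-1)^j C(5,j)((5-j)/5)^7
= 1.00000 - 1.04858 + 0.27994 - 0.01638 + 0.00006 - 0.00000
= 0.21504.

0.2150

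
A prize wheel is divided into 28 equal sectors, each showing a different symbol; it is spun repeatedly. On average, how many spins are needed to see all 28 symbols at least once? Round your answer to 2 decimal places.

109.96

The wait to go from k to k+1 distinct symbols is geometric with mean 28/(28-k).
E[T] = 28/28 + 28/27 + 28/26 + ... + 28/2 + 28/1 = 28·H_{28}.
H_{28} = 3.927, so E[T] = 109.961.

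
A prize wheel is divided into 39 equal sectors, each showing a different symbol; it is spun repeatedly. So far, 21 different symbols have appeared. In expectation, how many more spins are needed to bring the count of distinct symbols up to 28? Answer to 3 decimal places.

The wait to go from k to k+1 distinct symbols is geometric with mean 39/(39-k).
Sum over k = 21,...,27: E = 39/18 + 39/17 + 39/16 + ... + 39/13 + 39/12 = 18.5340.

18.534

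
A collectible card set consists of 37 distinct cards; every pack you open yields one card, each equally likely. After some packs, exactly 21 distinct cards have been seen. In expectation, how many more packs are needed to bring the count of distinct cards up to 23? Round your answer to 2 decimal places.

With k distinct cards already seen, the next new one takes an expected 37/(37-k) packs.
Sum over k = 21,...,22: E = 37/16 + 37/15 = 4.779.

4.78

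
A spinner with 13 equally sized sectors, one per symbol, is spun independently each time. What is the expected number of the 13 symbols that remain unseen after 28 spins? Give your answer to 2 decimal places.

1.38

For each symbol, P(unseen after 28) = (12/13)^28 = 0.106.
By linearity of expectation, E[unseen] = 13·(12/13)^28 = 1.382.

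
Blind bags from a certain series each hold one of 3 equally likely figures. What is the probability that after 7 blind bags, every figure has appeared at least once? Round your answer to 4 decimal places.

By inclusion–exclusion over which figures are missing,
P(all seen) = Σ_{j=0}^{3} (-1)^j C(3,j)((3-j)/3)^7
= 1.00000 - 0.17558 + 0.00137 - 0.00000
= 0.82579.

0.8258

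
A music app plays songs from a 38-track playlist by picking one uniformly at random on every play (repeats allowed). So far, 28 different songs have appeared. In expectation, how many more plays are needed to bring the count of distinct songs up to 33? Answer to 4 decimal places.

The wait to go from k to k+1 distinct songs is geometric with mean 38/(38-k).
Sum over k = 28,...,32: E = 38/10 + 38/9 + 38/8 + 38/7 + 38/6 = 24.53413.

24.5341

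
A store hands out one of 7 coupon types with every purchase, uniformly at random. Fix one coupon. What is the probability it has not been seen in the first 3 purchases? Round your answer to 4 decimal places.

0.6297

Each purchase misses the fixed coupon with probability (7-1)/7 = 6/7, independently.
P(still missing after 3) = (6/7)^3 = 0.62974.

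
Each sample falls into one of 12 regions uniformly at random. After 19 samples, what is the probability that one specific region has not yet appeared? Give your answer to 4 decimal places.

On each sample the fixed region fails to appear with probability 11/12.
P(still missing after 19) = (11/12)^19 = 0.19143.

0.1914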